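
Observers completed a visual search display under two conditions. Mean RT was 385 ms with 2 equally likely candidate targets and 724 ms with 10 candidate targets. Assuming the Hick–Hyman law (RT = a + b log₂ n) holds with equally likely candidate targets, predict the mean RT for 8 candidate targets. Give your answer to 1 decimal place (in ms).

677.0 ms

With log₂ n on the abscissa the relation is linear; from the two conditions:
  b = (724 − 385) / (log₂ 10 − log₂ 2) = 339 / (3.3219 − 1) = 145.999 ms/bit
  a = 385 − 145.999 × 1 = 239.001 ms
Then RT(8) = 239.001 + 145.999 × log₂ 8 = 239.001 + 145.999 × 3 ≈ 676.999 ms.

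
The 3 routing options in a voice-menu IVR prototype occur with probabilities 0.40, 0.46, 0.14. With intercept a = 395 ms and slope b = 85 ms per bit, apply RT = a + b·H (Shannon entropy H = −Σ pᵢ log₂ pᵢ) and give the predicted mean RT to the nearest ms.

518 ms

Entropy contributions −pᵢ log₂ pᵢ: 0.5288, 0.5153, 0.3971; sum H = 1.4412 bits.
RT = a + bH = 395 + 85·1.4412 = 517.50 ms.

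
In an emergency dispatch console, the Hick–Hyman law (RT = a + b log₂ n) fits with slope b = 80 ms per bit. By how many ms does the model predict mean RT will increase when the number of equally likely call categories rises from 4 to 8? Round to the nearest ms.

Only the slope matters, since a is common to both: ΔRT = b·log₂(n₂/n₁).
log₂(8) − log₂(4) = log₂(8/4) = log₂(2) = 1.
ΔRT = 80 × 1.0000 = 80.000 ms.

80 ms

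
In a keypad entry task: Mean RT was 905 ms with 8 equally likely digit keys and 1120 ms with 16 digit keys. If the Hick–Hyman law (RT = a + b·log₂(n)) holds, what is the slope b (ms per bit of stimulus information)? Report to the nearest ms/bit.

The slope on a log₂ axis is (1120 − 905) / (4 − 3) = 215 ms/bit.

215 ms/bit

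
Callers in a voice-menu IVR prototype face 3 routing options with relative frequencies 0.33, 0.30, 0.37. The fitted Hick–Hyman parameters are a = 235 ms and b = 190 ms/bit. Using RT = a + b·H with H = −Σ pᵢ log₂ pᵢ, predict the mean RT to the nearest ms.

535 ms

Entropy contributions −pᵢ log₂ pᵢ: 0.5278, 0.5211, 0.5307; sum H = 1.5796 bits.
RT = a + bH = 235 + 190·1.5796 = 535.13 ms.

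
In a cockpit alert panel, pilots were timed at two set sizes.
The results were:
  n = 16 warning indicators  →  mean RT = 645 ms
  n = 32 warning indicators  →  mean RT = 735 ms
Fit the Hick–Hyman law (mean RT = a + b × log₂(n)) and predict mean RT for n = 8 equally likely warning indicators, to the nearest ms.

555 ms

Solve the two-equation system in a and b:
  b = (735 − 645) / (log₂ 32 − log₂ 16) = 90 / (5 − 4) = 90 ms/bit
  a = 645 − 90 × 4 = 285 ms
Then RT(8) = 285 + 90 × log₂ 8 = 285 + 90 × 3 ≈ 555.000 ms.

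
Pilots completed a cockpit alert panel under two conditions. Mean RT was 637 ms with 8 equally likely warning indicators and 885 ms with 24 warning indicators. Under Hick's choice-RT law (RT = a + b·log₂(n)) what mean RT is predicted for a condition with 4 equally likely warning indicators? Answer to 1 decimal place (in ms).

Fit slope and intercept:
  b = (885 − 637) / (log₂ 24 − log₂ 8) = 248 / (4.5850 − 3) = 156.471 ms/bit
  a = 637 − 156.471 × 3 = 167.588 ms
Then RT(4) = 167.588 + 156.471 × log₂ 4 = 167.588 + 156.471 × 2 ≈ 480.529 ms.

480.5 ms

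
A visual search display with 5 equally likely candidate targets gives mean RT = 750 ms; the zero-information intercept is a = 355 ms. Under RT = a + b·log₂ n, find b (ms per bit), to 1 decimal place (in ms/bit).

log₂(5) = 2.3219 bits.
b = (RT − a)/log₂ n = (750 − 355) / 2.3219 = 170.117 ms/bit.

170.1 ms/bit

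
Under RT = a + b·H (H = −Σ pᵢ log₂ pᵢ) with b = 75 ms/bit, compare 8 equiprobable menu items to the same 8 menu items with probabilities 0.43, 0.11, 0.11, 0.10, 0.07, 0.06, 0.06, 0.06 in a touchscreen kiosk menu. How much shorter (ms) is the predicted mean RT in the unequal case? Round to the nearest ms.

Equiprobable entropy H₀ = log₂ 8 = 3.0000 bits.
Skewed entropy H = −Σ pᵢ log₂ pᵢ = 2.5555 bits.
ΔRT = b·(H₀ − H) = 75 × 0.4445 = 33.34 ms.

33 ms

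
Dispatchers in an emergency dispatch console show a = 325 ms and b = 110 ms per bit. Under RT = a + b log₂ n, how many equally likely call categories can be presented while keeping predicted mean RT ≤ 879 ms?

110·log₂ n ≤ 879 − 325 = 554, giving log₂ n ≤ 5.0364 and n ≤ 32.817. The largest whole number is 32.

32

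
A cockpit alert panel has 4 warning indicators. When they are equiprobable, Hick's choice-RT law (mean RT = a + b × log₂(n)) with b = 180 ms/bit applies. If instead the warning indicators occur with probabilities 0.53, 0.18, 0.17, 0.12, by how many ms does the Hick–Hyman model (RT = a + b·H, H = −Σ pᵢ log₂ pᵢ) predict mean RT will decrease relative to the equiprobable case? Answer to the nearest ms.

48 ms

Equiprobable entropy H₀ = log₂ 4 = 2.0000 bits.
Skewed entropy H = −Σ pᵢ log₂ pᵢ = 1.7324 bits.
ΔRT = b·(H₀ − H) = 180 × 0.2676 = 48.17 ms.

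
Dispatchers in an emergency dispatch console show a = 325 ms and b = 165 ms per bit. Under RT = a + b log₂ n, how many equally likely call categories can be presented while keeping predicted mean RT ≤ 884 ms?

Information budget: (884 − 325)/165 = 3.3879 bits, so n ≤ 2^3.3879 = 10.468 → at most 10.

10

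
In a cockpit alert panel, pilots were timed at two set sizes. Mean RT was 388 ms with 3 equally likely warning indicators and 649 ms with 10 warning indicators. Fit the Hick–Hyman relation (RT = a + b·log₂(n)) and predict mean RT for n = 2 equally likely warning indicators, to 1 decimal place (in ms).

RT is linear in log₂ n, so two points fix the line:
  b = (649 − 388) / (log₂ 10 − log₂ 3) = 261 / (3.3219 − 1.5850) = 150.262 ms/bit
  a = 388 − 150.262 × 1.5850 = 149.840 ms
Then RT(2) = 149.840 + 150.262 × log₂ 2 = 149.840 + 150.262 × 1 ≈ 300.102 ms.

300.1 ms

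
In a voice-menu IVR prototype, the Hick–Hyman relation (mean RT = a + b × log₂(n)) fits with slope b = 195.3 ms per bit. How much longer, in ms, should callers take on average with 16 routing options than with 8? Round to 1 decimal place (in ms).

ΔRT = (a + b log₂ n₂) − (a + b log₂ n₁) = b·(log₂ n₂ − log₂ n₁).
log₂(16) − log₂(8) = log₂(16/8) = log₂(2) = 1.
ΔRT = 195.3 × 1.0000 = 195.300 ms.

195.3 ms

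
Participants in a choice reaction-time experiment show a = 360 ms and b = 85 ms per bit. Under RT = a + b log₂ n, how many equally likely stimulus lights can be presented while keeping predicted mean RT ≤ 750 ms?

24

85·log₂ n ≤ 750 − 360 = 390, giving log₂ n ≤ 4.5882 and n ≤ 24.055. The largest whole number is 24.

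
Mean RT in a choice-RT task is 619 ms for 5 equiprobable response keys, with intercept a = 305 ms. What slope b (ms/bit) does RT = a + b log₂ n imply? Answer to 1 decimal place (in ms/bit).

5 alternatives carry log₂ 5 = 2.3219 bits; the choice cost is 619 − 305 = 314 ms, so b = 314/2.3219 = 135.232 ms/bit.

135.2 ms/bit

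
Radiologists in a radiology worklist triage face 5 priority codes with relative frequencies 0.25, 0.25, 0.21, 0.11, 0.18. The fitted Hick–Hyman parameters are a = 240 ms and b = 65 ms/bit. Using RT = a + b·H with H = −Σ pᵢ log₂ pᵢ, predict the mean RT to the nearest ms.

387 ms

Entropy contributions −pᵢ log₂ pᵢ: 0.5000, 0.5000, 0.4728, 0.3503, 0.4453; sum H = 2.2684 bits.
RT = a + bH = 240 + 65·2.2684 = 387.45 ms.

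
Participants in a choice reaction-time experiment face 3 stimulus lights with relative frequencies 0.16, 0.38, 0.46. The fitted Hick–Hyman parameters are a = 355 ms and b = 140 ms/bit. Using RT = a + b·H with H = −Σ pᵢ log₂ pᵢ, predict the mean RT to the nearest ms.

H = 0.16·log₂(1/0.16) + 0.38·log₂(1/0.38) + 0.46·log₂(1/0.46) = 1.4688 bits.
RT = 355 + 140 × 1.4688 = 560.63 ms.

561 ms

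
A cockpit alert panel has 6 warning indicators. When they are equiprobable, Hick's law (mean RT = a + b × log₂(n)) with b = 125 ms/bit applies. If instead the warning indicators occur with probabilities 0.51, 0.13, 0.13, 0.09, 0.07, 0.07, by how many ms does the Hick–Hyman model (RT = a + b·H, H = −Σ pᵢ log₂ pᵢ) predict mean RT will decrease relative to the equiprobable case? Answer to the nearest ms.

Equiprobable entropy H₀ = log₂ 6 = 2.5850 bits.
Skewed entropy H = −Σ pᵢ log₂ pᵢ = 2.1105 bits.
ΔRT = b·(H₀ − H) = 125 × 0.4745 = 59.31 ms.

59 ms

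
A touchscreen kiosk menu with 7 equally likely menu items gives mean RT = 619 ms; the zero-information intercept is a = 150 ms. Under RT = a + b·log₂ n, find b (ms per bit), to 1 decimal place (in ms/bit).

7 alternatives carry log₂ 7 = 2.8074 bits; the choice cost is 619 − 150 = 469 ms, so b = 469/2.8074 = 167.061 ms/bit.

167.1 ms/bit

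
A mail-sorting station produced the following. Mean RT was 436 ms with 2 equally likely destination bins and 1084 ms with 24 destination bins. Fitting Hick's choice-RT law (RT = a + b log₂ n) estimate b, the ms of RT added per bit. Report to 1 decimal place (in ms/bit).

Slope: b = (1084 − 436) / (log₂ 24 − log₂ 2) = 648/3.5850 = 180.755 ms/bit.

180.8 ms/bit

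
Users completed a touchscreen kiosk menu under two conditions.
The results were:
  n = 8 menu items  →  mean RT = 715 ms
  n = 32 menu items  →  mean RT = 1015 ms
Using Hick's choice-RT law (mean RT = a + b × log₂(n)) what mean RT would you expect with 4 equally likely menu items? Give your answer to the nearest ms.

565 ms

Solve the two-equation system in a and b:
  b = (1015 − 715) / (log₂ 32 − log₂ 8) = 300 / (5 − 3) = 150 ms/bit
  a = 715 − 150 × 3 = 265 ms
Then RT(4) = 265 + 150 × log₂ 4 = 265 + 150 × 2 ≈ 565.000 ms.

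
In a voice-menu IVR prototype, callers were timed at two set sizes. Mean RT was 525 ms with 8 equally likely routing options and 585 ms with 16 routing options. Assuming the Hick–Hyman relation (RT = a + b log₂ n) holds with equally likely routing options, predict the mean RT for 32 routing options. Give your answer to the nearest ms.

RT is linear in log₂ n, so two points fix the line:
  b = (585 − 525) / (log₂ 16 − log₂ 8) = 60 / (4 − 3) = 60 ms/bit
  a = 525 − 60 × 3 = 345 ms
Then RT(32) = 345 + 60 × log₂ 32 = 345 + 60 × 5 ≈ 645.000 ms.

645 ms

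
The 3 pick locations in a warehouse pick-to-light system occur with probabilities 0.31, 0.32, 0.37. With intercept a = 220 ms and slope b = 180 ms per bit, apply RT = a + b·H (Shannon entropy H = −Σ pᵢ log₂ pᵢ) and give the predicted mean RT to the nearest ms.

H = 0.31·log₂(1/0.31) + 0.32·log₂(1/0.32) + 0.37·log₂(1/0.37) = 1.5806 bits.
RT = 220 + 180 × 1.5806 = 504.50 ms.

505 ms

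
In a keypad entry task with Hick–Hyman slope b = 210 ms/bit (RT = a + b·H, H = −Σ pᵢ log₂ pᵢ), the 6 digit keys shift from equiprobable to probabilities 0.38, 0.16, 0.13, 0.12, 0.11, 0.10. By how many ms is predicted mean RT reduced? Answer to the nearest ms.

42 ms

The RT saving is b·ΔH. Equiprobable H₀ = log₂(6) = 2.5850 bits; with the given probabilities H = 2.3857 bits.
b·(H₀ − H) = 210 × (2.5850 − 2.3857) = 41.85 ms.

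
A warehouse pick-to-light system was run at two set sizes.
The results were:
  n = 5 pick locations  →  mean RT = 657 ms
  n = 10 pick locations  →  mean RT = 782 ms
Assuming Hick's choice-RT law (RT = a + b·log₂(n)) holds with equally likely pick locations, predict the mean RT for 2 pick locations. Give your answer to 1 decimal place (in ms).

491.8 ms

With log₂ n on the abscissa the relation is linear; from the two conditions:
  b = (782 − 657) / (log₂ 10 − log₂ 5) = 125 / (3.3219 − 2.3219) = 125.000 ms/bit
  a = 657 − 125.000 × 2.3219 = 366.759 ms
Then RT(2) = 366.759 + 125.000 × log₂ 2 = 366.759 + 125.000 × 1 ≈ 491.759 ms.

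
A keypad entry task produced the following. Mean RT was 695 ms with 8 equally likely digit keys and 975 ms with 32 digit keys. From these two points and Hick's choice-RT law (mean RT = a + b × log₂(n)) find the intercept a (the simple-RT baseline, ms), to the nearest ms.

275 ms

b = (RT₂ − RT₁)/(log₂ n₂ − log₂ n₁) = (975 − 695)/(5 − 3) = 140 ms/bit.
a = RT₁ − b·log₂ n₁ = 695 − 140 × 3 = 275.000 ms.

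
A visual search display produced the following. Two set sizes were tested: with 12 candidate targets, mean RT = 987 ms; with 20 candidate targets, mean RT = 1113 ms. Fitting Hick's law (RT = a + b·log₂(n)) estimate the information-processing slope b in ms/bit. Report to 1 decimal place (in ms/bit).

171.0 ms/bit

Slope: b = (1113 − 987) / (log₂ 20 − log₂ 12) = 126/0.7370 = 170.971 ms/bit.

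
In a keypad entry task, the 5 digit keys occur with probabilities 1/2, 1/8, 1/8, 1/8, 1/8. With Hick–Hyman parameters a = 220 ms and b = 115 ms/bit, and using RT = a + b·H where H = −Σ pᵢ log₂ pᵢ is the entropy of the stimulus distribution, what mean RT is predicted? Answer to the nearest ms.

Each term −pᵢ log₂ pᵢ: 0.5·1 + 0.125·3 + 0.125·3 + 0.125·3 + 0.125·3; summed, H = 2.000 bits.
Mean RT = a + bH = 220 + 115·2.000 = 450.00 ms.

450 ms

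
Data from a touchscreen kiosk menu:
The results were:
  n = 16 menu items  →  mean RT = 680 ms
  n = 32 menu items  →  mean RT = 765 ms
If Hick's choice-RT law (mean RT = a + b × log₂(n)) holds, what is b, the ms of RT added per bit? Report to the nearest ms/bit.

85 ms/bit

The slope on a log₂ axis is (765 − 680) / (5 − 4) = 85 ms/bit.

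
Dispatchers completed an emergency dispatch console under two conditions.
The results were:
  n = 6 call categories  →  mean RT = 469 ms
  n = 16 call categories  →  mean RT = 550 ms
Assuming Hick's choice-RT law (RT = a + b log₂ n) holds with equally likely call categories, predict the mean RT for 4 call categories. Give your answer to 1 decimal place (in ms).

With log₂ n on the abscissa the relation is linear; from the two conditions:
  b = (550 − 469) / (log₂ 16 − log₂ 6) = 81 / (4 − 2.5850) = 57.242 ms/bit
  a = 469 − 57.242 × 2.5850 = 321.031 ms
Then RT(4) = 321.031 + 57.242 × log₂ 4 = 321.031 + 57.242 × 2 ≈ 435.515 ms.

435.5 ms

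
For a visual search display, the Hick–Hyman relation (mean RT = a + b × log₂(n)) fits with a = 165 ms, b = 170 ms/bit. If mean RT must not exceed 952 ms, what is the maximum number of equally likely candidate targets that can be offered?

24

170·log₂ n ≤ 952 − 165 = 787, giving log₂ n ≤ 4.6294 and n ≤ 24.751. The largest whole number is 24.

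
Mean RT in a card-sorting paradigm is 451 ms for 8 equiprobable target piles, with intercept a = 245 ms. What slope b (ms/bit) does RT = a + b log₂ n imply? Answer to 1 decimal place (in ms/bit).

8 alternatives carry log₂ 8 = 3 bits; the choice cost is 451 − 245 = 206 ms, so b = 206/3 = 68.667 ms/bit.

68.7 ms/bit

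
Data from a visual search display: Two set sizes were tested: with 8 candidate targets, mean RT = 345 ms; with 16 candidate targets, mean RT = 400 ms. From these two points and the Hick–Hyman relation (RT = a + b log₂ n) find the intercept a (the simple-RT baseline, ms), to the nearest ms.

180 ms

b = (RT₂ − RT₁)/(log₂ n₂ − log₂ n₁) = (400 − 345)/(4 − 3) = 55 ms/bit.
Intercept: a = 345 − 55·log₂(8) = 180.000 ms.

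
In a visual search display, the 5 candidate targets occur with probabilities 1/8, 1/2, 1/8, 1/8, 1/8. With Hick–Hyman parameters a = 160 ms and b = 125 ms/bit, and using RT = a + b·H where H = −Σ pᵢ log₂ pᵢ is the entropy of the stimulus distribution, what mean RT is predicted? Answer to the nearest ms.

H = −Σ pᵢ log₂ pᵢ = 0.125·3 + 0.5·1 + 0.125·3 + 0.125·3 + 0.125·3 = 2.000 bits.
RT = 160 + 125 × 2.000 = 410.00 ms.

410 ms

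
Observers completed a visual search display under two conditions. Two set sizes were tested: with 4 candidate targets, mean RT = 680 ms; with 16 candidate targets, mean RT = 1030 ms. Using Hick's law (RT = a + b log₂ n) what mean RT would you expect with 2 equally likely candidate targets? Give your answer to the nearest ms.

With log₂ n on the abscissa the relation is linear; from the two conditions:
  b = (1030 − 680) / (log₂ 16 − log₂ 4) = 350 / (4 − 2) = 175 ms/bit
  a = 680 − 175 × 2 = 330 ms
Then RT(2) = 330 + 175 × log₂ 2 = 330 + 175 × 1 ≈ 505.000 ms.

505 ms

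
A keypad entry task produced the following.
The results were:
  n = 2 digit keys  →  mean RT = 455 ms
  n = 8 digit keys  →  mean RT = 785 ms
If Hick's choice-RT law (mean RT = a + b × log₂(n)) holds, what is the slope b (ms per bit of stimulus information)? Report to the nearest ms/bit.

165 ms/bit

b = (RT₂ − RT₁)/(log₂ n₂ − log₂ n₁) = (785 − 455)/(3 − 1) = 165 ms/bit.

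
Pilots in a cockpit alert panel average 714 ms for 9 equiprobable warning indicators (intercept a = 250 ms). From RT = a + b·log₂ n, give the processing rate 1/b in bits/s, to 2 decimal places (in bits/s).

6.83 bits/s

Choice component = 714 − 250 = 464 ms over log₂(9) = 3.1699 bits.
b = 464 / 3.1699 = 146.376 ms/bit, so 1/b = 6.832 bits/s.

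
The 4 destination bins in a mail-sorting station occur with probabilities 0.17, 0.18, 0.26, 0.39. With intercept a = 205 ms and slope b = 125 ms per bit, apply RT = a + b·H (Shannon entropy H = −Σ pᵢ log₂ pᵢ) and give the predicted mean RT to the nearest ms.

H = 0.17·log₂(1/0.17) + 0.18·log₂(1/0.18) + 0.26·log₂(1/0.26) + 0.39·log₂(1/0.39) = 1.9150 bits.
RT = 205 + 125 × 1.9150 = 444.37 ms.

444 ms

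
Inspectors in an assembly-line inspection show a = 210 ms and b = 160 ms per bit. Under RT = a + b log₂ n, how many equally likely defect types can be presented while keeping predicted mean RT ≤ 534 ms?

4

Set 210 + 160·log₂ n ≤ 534 → log₂ n ≤ (534 − 210)/160 = 2.0250.
So n ≤ 2^2.0250 = 4.070; the largest integer n is 4.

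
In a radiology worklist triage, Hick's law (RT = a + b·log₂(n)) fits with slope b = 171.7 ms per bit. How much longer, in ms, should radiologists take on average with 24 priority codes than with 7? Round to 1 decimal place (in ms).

The intercept a cancels: ΔRT = b·(log₂ n₂ − log₂ n₁) = b·log₂(n₂/n₁).
log₂(24) − log₂(7) = 4.5850 − 2.8074 = 1.7776.
ΔRT = 171.7 × 1.7776 = 305.215 ms.

305.2 ms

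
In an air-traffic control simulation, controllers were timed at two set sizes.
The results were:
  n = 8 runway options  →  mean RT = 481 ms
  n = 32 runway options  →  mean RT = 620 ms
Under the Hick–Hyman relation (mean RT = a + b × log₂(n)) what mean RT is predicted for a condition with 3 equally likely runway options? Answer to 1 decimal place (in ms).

Fit slope and intercept:
  b = (620 − 481) / (log₂ 32 − log₂ 8) = 139 / (5 − 3) = 69.500 ms/bit
  a = 481 − 69.500 × 3 = 272.500 ms
Then RT(3) = 272.500 + 69.500 × log₂ 3 = 272.500 + 69.500 × 1.5850 ≈ 382.655 ms.

382.7 ms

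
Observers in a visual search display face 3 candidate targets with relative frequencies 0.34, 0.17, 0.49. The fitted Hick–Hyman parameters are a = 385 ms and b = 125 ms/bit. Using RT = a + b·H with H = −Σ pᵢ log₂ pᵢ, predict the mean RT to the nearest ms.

569 ms

H = 0.34·log₂(1/0.34) + 0.17·log₂(1/0.17) + 0.49·log₂(1/0.49) = 1.4680 bits.
RT = 385 + 125 × 1.4680 = 568.51 ms.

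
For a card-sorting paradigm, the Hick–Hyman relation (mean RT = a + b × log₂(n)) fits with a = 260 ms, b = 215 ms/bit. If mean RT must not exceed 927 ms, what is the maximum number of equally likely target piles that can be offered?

8

Set 260 + 215·log₂ n ≤ 927 → log₂ n ≤ (927 − 260)/215 = 3.1023.
So n ≤ 2^3.1023 = 8.588; the largest integer n is 8.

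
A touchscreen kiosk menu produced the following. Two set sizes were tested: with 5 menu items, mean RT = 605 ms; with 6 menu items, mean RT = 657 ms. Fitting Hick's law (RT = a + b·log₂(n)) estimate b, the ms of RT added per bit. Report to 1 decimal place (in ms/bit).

The slope on a log₂ axis is (657 − 605) / (2.5850 − 2.3219) = 197.693 ms/bit.

197.7 ms/bit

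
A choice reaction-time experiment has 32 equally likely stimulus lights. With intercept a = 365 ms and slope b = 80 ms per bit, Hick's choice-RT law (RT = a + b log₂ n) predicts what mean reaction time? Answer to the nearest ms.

765 ms

log₂(32) = 5 bits, so RT = 365 + 80 × 5 ≈ 765.000 ms.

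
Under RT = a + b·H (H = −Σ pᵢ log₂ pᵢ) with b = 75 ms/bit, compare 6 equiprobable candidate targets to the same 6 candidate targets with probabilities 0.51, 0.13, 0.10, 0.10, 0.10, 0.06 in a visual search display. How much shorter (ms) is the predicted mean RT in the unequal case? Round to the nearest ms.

Equiprobable entropy H₀ = log₂ 6 = 2.5850 bits.
Skewed entropy H = −Σ pᵢ log₂ pᵢ = 2.1182 bits.
ΔRT = b·(H₀ − H) = 75 × 0.4668 = 35.01 ms.

35 ms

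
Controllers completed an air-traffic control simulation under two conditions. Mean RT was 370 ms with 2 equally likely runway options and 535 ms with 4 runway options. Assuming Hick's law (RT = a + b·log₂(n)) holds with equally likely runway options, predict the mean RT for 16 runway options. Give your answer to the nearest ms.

865 ms

Solve the two-equation system in a and b:
  b = (535 − 370) / (log₂ 4 − log₂ 2) = 165 / (2 − 1) = 165 ms/bit
  a = 370 − 165 × 1 = 205 ms
Then RT(16) = 205 + 165 × log₂ 16 = 205 + 165 × 4 ≈ 865.000 ms.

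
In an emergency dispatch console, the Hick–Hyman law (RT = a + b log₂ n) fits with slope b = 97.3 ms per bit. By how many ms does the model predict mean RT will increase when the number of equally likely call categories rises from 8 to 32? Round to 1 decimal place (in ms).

Only the slope matters, since a is common to both: ΔRT = b·log₂(n₂/n₁).
log₂(32) − log₂(8) = log₂(32/8) = log₂(4) = 2.
ΔRT = 97.3 × 2.0000 = 194.600 ms.

194.6 ms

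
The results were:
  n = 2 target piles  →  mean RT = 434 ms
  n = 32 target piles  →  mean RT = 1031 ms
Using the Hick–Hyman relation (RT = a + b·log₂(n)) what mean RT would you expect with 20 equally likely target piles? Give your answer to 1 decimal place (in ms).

929.8 ms

Fit slope and intercept:
  b = (1031 − 434) / (log₂ 32 − log₂ 2) = 597 / (5 − 1) = 149.250 ms/bit
  a = 434 − 149.250 × 1 = 284.750 ms
Then RT(20) = 284.750 + 149.250 × log₂ 20 = 284.750 + 149.250 × 4.3219 ≈ 929.798 ms.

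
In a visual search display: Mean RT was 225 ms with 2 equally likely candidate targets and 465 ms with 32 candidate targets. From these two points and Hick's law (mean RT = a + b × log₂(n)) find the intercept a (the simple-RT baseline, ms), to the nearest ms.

b = (RT₂ − RT₁)/(log₂ n₂ − log₂ n₁) = (465 − 225)/(5 − 1) = 60 ms/bit.
Intercept: a = 225 − 60·log₂(2) = 165.000 ms.

165 ms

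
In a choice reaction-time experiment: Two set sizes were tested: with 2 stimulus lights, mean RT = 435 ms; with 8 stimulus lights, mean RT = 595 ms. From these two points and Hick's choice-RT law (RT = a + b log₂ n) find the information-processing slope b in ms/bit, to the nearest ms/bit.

Slope: b = (595 − 435) / (log₂ 8 − log₂ 2) = 160/2.0000 = 80 ms/bit.

80 ms/bit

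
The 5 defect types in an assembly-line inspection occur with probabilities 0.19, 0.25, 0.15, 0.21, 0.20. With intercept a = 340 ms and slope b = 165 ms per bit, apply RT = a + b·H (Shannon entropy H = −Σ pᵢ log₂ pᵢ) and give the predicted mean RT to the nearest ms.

H = 0.19·log₂(1/0.19) + 0.25·log₂(1/0.25) + 0.15·log₂(1/0.15) + 0.21·log₂(1/0.21) + 0.20·log₂(1/0.20) = 2.3030 bits.
RT = 340 + 165 × 2.3030 = 719.99 ms.

720 ms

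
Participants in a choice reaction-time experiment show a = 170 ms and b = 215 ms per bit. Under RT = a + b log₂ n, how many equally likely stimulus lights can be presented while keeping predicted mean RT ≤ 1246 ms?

32

Set 170 + 215·log₂ n ≤ 1246 → log₂ n ≤ (1246 − 170)/215 = 5.0047.
So n ≤ 2^5.0047 = 32.103; the largest integer n is 32.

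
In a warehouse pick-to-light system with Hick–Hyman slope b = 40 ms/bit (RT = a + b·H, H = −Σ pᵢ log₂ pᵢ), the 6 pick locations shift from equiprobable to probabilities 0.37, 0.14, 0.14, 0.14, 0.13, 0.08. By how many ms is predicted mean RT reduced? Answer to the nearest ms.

The RT saving is b·ΔH. Equiprobable H₀ = log₂(6) = 2.5850 bits; with the given probabilities H = 2.3962 bits.
b·(H₀ − H) = 40 × (2.5850 − 2.3962) = 7.55 ms.

8 ms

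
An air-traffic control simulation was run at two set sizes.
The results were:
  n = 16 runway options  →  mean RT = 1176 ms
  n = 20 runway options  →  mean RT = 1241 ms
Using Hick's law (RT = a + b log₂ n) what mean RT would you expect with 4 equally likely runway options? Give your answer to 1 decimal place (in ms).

772.2 ms

With log₂ n on the abscissa the relation is linear; from the two conditions:
  b = (1241 − 1176) / (log₂ 20 − log₂ 16) = 65 / (4.3219 − 4) = 201.908 ms/bit
  a = 1176 − 201.908 × 4 = 368.366 ms
Then RT(4) = 368.366 + 201.908 × log₂ 4 = 368.366 + 201.908 × 2 ≈ 772.183 ms.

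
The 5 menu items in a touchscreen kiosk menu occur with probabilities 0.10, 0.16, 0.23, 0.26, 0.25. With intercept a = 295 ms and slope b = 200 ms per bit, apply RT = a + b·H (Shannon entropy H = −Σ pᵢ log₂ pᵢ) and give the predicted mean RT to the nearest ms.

745 ms

H = 0.10·log₂(1/0.10) + 0.16·log₂(1/0.16) + 0.23·log₂(1/0.23) + 0.26·log₂(1/0.26) + 0.25·log₂(1/0.25) = 2.2482 bits.
RT = 295 + 200 × 2.2482 = 744.63 ms.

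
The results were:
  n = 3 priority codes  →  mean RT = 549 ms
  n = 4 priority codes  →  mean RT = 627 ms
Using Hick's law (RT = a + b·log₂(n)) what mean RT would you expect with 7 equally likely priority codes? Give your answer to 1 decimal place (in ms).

Fit slope and intercept:
  b = (627 − 549) / (log₂ 4 − log₂ 3) = 78 / (2 − 1.5850) = 187.935 ms/bit
  a = 549 − 187.935 × 1.5850 = 251.130 ms
Then RT(7) = 251.130 + 187.935 × log₂ 7 = 251.130 + 187.935 × 2.8074 ≈ 778.730 ms.

778.7 ms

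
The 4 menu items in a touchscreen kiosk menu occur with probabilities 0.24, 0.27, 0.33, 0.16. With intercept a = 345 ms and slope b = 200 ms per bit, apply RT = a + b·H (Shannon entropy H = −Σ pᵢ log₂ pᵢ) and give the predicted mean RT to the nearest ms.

736 ms

H = 0.24·log₂(1/0.24) + 0.27·log₂(1/0.27) + 0.33·log₂(1/0.33) + 0.16·log₂(1/0.16) = 1.9550 bits.
RT = 345 + 200 × 1.9550 = 736.00 ms.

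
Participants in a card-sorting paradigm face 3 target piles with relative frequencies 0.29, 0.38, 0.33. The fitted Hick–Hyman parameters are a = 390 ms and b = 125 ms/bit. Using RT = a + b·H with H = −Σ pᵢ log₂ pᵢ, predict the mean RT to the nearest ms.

H = 0.29·log₂(1/0.29) + 0.38·log₂(1/0.38) + 0.33·log₂(1/0.33) = 1.5762 bits.
RT = 390 + 125 × 1.5762 = 587.02 ms.

587 ms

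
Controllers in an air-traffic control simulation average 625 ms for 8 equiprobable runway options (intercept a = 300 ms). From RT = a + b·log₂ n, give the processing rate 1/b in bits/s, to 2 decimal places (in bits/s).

Choice component = 625 − 300 = 325 ms over log₂(8) = 3 bits.
b = 325 / 3 = 108.333 ms/bit, so 1/b = 9.231 bits/s.

9.23 bits/s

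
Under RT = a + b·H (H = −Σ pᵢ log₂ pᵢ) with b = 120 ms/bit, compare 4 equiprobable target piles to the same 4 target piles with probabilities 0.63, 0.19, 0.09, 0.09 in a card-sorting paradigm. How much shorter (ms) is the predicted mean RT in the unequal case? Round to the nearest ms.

60 ms

The RT saving is b·ΔH. Equiprobable H₀ = log₂(4) = 2.0000 bits; with the given probabilities H = 1.5005 bits.
b·(H₀ − H) = 120 × (2.0000 − 1.5005) = 59.94 ms.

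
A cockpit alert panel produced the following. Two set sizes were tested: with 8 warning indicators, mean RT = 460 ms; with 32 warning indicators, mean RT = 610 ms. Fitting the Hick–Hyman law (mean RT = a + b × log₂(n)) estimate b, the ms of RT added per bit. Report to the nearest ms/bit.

75 ms/bit

Slope: b = (610 − 460) / (log₂ 32 − log₂ 8) = 150/2.0000 = 75 ms/bit.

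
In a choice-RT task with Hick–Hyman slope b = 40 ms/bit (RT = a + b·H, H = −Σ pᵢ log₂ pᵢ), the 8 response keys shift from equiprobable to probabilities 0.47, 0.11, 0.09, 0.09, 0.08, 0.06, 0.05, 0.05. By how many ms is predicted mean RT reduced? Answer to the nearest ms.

Equiprobable entropy H₀ = log₂ 8 = 3.0000 bits.
Skewed entropy H = −Σ pᵢ log₂ pᵢ = 2.4548 bits.
ΔRT = b·(H₀ − H) = 40 × 0.5452 = 21.81 ms.

22 ms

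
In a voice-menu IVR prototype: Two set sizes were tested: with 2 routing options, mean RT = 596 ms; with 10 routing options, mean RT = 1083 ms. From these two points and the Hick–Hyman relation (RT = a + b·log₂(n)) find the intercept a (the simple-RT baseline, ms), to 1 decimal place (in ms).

386.3 ms

The slope on a log₂ axis is (1083 − 596) / (3.3219 − 1) = 209.739 ms/bit.
a = RT₁ − b·log₂ n₁ = 596 − 209.739 × 1 = 386.261 ms.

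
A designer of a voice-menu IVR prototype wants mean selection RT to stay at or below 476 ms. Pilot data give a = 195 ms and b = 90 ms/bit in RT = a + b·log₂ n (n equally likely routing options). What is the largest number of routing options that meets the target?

Set 195 + 90·log₂ n ≤ 476 → log₂ n ≤ (476 − 195)/90 = 3.1222.
So n ≤ 2^3.1222 = 8.707; the largest integer n is 8.

8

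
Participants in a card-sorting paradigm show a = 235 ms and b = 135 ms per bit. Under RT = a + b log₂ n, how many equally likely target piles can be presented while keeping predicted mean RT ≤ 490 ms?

3

Information budget: (490 − 235)/135 = 1.8889 bits, so n ≤ 2^1.8889 = 3.703 → at most 3.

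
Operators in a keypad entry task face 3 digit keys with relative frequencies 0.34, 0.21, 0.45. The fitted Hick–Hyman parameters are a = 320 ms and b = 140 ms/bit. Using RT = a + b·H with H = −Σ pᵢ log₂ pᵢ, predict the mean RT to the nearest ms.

H = 0.34·log₂(1/0.34) + 0.21·log₂(1/0.21) + 0.45·log₂(1/0.45) = 1.5204 bits.
RT = 320 + 140 × 1.5204 = 532.86 ms.

533 ms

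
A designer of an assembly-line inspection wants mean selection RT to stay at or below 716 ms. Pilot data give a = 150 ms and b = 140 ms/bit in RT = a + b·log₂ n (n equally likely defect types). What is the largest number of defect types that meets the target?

16

140·log₂ n ≤ 716 − 150 = 566, giving log₂ n ≤ 4.0429 and n ≤ 16.482. The largest whole number is 16.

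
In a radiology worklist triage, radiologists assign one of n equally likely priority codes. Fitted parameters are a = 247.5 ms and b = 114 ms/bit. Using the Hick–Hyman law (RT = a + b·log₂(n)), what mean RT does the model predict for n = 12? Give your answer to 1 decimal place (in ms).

656.2 ms

log₂(12) = 3.5850 bits, so RT = 247.5 + 114 × 3.5850 ≈ 656.186 ms.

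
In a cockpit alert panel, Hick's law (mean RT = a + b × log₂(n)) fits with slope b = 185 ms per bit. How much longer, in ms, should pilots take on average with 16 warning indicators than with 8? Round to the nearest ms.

The intercept a cancels: ΔRT = b·(log₂ n₂ − log₂ n₁) = b·log₂(n₂/n₁).
log₂(16) − log₂(8) = log₂(16/8) = log₂(2) = 1.
ΔRT = 185 × 1.0000 = 185.000 ms.

185 ms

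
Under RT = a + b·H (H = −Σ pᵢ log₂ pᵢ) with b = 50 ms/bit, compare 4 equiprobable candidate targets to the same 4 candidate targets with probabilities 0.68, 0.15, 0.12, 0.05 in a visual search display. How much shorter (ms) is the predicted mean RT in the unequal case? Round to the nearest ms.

Equiprobable entropy H₀ = log₂ 4 = 2.0000 bits.
Skewed entropy H = −Σ pᵢ log₂ pᵢ = 1.3721 bits.
ΔRT = b·(H₀ − H) = 50 × 0.6279 = 31.40 ms.

31 ms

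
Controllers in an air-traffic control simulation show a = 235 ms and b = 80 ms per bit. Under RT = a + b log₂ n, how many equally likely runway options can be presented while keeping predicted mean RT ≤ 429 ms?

Set 235 + 80·log₂ n ≤ 429 → log₂ n ≤ (429 − 235)/80 = 2.4250.
So n ≤ 2^2.4250 = 5.370; the largest integer n is 5.

5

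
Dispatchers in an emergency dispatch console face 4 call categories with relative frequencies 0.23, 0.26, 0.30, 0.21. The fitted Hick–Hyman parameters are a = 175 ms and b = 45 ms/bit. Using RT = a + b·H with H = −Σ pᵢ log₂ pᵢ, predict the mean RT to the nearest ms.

264 ms

Entropy contributions −pᵢ log₂ pᵢ: 0.4877, 0.5053, 0.5211, 0.4728; sum H = 1.9869 bits.
RT = a + bH = 175 + 45·1.9869 = 264.41 ms.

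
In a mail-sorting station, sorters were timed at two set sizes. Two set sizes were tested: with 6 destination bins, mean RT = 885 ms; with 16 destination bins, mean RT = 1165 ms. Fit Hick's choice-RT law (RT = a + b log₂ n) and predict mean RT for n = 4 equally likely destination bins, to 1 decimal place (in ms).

769.3 ms

Fit slope and intercept:
  b = (1165 − 885) / (log₂ 16 − log₂ 6) = 280 / (4 − 2.5850) = 197.875 ms/bit
  a = 885 − 197.875 × 2.5850 = 373.502 ms
Then RT(4) = 373.502 + 197.875 × log₂ 4 = 373.502 + 197.875 × 2 ≈ 769.251 ms.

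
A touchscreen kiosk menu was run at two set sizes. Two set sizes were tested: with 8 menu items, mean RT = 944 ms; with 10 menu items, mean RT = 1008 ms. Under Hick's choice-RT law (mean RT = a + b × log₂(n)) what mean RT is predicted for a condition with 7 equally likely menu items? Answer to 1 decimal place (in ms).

RT is linear in log₂ n, so two points fix the line:
  b = (1008 − 944) / (log₂ 10 − log₂ 8) = 64 / (3.3219 − 3) = 198.802 ms/bit
  a = 944 − 198.802 × 3 = 347.594 ms
Then RT(7) = 347.594 + 198.802 × log₂ 7 = 347.594 + 198.802 × 2.8074 ≈ 905.702 ms.

905.7 ms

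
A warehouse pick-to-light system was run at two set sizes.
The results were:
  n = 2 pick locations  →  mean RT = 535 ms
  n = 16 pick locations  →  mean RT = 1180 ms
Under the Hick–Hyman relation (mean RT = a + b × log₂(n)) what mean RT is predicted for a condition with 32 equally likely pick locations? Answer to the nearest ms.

Fit slope and intercept:
  b = (1180 − 535) / (log₂ 16 − log₂ 2) = 645 / (4 − 1) = 215 ms/bit
  a = 535 − 215 × 1 = 320 ms
Then RT(32) = 320 + 215 × log₂ 32 = 320 + 215 × 5 ≈ 1395.000 ms.

1395 ms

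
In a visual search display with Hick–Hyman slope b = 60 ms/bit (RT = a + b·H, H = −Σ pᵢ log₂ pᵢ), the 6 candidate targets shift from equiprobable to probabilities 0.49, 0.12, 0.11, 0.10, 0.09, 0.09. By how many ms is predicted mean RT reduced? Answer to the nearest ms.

24 ms

The RT saving is b·ΔH. Equiprobable H₀ = log₂(6) = 2.5850 bits; with the given probabilities H = 2.1791 bits.
b·(H₀ − H) = 60 × (2.5850 − 2.1791) = 24.35 ms.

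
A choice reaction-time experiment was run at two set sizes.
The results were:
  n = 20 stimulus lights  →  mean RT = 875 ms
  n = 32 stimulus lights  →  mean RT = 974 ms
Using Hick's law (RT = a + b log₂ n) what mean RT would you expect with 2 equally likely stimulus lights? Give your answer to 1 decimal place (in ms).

390.0 ms

With log₂ n on the abscissa the relation is linear; from the two conditions:
  b = (974 − 875) / (log₂ 32 − log₂ 20) = 99 / (5 − 4.3219) = 146.002 ms/bit
  a = 875 − 146.002 × 4.3219 = 243.989 ms
Then RT(2) = 243.989 + 146.002 × log₂ 2 = 243.989 + 146.002 × 1 ≈ 389.991 ms.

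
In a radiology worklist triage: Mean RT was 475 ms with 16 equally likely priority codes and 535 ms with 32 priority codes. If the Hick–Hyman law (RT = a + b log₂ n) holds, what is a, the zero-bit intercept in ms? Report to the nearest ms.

The slope on a log₂ axis is (535 − 475) / (5 − 4) = 60 ms/bit.
Intercept: a = 475 − 60·log₂(16) = 235.000 ms.

235 ms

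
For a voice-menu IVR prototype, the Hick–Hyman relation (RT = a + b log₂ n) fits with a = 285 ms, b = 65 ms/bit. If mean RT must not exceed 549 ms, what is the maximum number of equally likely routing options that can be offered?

16

Information budget: (549 − 285)/65 = 4.0615 bits, so n ≤ 2^4.0615 = 16.697 → at most 16.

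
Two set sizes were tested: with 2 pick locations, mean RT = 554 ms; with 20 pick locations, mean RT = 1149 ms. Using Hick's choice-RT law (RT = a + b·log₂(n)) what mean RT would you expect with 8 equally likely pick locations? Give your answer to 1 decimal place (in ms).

912.2 ms

With log₂ n on the abscissa the relation is linear; from the two conditions:
  b = (1149 − 554) / (log₂ 20 − log₂ 2) = 595 / (4.3219 − 1) = 179.113 ms/bit
  a = 554 − 179.113 × 1 = 374.887 ms
Then RT(8) = 374.887 + 179.113 × log₂ 8 = 374.887 + 179.113 × 3 ≈ 912.226 ms.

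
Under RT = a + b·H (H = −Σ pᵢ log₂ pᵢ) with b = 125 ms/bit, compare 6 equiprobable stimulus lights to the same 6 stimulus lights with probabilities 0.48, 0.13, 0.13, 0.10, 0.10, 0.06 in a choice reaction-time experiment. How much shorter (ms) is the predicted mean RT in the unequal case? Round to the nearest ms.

50 ms

Equiprobable entropy H₀ = log₂ 6 = 2.5850 bits.
Skewed entropy H = −Σ pᵢ log₂ pᵢ = 2.1815 bits.
ΔRT = b·(H₀ − H) = 125 × 0.4035 = 50.44 ms.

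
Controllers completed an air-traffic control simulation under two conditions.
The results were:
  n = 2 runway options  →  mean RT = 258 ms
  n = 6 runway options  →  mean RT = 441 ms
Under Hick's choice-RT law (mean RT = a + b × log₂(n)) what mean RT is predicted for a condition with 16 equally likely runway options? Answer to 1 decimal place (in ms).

604.4 ms

Solve the two-equation system in a and b:
  b = (441 − 258) / (log₂ 6 − log₂ 2) = 183 / (2.5850 − 1) = 115.460 ms/bit
  a = 258 − 115.460 × 1 = 142.540 ms
Then RT(16) = 142.540 + 115.460 × log₂ 16 = 142.540 + 115.460 × 4 ≈ 604.380 ms.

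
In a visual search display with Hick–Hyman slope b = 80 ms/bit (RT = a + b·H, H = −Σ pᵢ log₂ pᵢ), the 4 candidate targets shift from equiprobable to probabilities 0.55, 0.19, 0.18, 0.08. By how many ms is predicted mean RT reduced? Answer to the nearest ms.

Equiprobable entropy H₀ = log₂ 4 = 2.0000 bits.
Skewed entropy H = −Σ pᵢ log₂ pᵢ = 1.6664 bits.
ΔRT = b·(H₀ − H) = 80 × 0.3336 = 26.69 ms.

27 ms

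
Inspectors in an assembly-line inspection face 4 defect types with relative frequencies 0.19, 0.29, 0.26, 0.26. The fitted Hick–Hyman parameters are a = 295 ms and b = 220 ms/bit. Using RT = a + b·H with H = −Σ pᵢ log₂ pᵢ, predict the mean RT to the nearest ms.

731 ms

Entropy contributions −pᵢ log₂ pᵢ: 0.4552, 0.5179, 0.5053, 0.5053; sum H = 1.9837 bits.
RT = a + bH = 295 + 220·1.9837 = 731.42 ms.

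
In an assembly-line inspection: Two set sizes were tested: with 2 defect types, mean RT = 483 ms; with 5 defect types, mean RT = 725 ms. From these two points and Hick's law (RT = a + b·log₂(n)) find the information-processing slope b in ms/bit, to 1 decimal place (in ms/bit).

Slope: b = (725 − 483) / (log₂ 5 − log₂ 2) = 242/1.3219 = 183.066 ms/bit.

183.1 ms/bit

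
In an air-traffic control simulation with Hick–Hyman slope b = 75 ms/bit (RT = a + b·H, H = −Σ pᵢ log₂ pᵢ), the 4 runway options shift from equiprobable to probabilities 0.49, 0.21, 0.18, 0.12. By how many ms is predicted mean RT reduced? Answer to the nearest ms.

16 ms

Equiprobable entropy H₀ = log₂ 4 = 2.0000 bits.
Skewed entropy H = −Σ pᵢ log₂ pᵢ = 1.7895 bits.
ΔRT = b·(H₀ − H) = 75 × 0.2105 = 15.79 ms.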